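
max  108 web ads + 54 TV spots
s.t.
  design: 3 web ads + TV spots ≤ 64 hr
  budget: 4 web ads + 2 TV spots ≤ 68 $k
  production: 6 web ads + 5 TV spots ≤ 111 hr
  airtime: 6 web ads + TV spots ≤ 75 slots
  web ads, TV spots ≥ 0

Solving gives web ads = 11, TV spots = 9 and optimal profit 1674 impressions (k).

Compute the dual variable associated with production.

9

At the optimum: design uses 42 of 64 (slack = 22); budget uses 62 of 68 (slack = 6); production uses 111 of 111 (binding); airtime uses 75 of 75 (binding).
By complementary slackness, y = 0 for the non-binding constraints.
Dual feasibility on the basic columns requires 6·y_production + 6·y_airtime = 108, 5·y_production + 1·y_airtime = 54.
This yields shadow prices y_production = 9, y_airtime = 9.
Shadow price of production = 9.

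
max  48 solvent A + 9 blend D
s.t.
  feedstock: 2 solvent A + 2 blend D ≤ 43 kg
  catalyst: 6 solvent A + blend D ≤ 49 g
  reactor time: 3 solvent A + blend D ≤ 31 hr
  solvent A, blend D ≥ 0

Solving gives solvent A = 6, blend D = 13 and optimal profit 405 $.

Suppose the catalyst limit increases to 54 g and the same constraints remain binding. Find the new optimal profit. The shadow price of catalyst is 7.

Δb = 5, so new z* = 405 + (7)·(5) = 405 + 35 = 440.

440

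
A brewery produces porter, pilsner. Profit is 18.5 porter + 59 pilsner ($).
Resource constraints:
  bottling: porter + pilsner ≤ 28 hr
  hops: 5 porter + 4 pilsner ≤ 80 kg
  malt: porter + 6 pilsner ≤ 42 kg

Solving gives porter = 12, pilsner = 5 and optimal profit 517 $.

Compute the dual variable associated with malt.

Binding: hops and malt. Non-binding: bottling (11 unused).
Since bottling is not tight, its dual is 0.
Dual feasibility on the basic columns requires 5·y_hops + 1·y_malt = 18.5, 4·y_hops + 6·y_malt = 59.
→ y_hops = 2 and y_malt = 8.5.
Shadow price of malt = 8.5.

8.5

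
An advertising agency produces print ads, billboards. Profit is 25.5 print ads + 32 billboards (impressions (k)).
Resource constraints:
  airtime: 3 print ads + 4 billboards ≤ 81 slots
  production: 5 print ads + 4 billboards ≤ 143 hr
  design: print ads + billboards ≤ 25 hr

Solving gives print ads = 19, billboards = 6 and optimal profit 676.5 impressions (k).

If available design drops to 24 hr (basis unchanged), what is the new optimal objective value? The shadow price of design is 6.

670.5

Δb = -1, so new z* = 676.5 + (6)·(-1) = 676.5 − 6 = 670.5.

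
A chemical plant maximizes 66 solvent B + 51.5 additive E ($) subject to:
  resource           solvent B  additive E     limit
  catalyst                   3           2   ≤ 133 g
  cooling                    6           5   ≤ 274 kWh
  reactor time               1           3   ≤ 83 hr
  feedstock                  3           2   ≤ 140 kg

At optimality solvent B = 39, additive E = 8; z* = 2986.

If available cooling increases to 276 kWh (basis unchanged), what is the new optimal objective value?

3001

At the optimum: catalyst uses 133 of 133 (binding); cooling uses 274 of 274 (binding); reactor time uses 63 of 83 (slack = 20); feedstock uses 133 of 140 (slack = 7).
Since reactor time, feedstock are not tight, their duals are 0.
The binding rows give the dual system: 3·y_catalyst + 6·y_cooling = 66 and 2·y_catalyst + 5·y_cooling = 51.5.
→ y_catalyst = 7 and y_cooling = 7.5.
Δz = y_cooling·Δb = 7.5 × (2) = 15, so new z* = 2986 + 15 = 3001.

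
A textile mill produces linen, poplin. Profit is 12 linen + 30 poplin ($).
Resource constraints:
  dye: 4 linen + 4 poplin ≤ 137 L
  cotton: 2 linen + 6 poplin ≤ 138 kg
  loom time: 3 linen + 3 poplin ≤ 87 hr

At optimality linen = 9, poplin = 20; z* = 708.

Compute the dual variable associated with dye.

Check each constraint at x*: dye 116/137 (slack 21); cotton 138/138 (tight); loom time 87/87 (tight).
Slack constraints have shadow price 0 (complementary slackness).
From A_Bᵀ y = c: 2·y_cotton + 3·y_loom time = 12; 6·y_cotton + 3·y_loom time = 30.
→ y_cotton = 4.5 and y_loom time = 1.
Shadow price of dye = 0.

0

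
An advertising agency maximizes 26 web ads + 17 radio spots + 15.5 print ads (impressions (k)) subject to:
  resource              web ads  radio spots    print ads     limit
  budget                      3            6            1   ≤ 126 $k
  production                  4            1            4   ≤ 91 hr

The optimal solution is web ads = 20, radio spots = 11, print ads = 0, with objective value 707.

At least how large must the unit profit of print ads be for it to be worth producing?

Both budget and production are binding at x*.
From A_Bᵀ y = c: 3·y_budget + 4·y_production = 26; 6·y_budget + 1·y_production = 17.
Solving: y_budget = 2, y_production = 5.
print ads enters the basis when its profit ≥ yᵀa₃ = 2·1 + 5·4 = 22.

22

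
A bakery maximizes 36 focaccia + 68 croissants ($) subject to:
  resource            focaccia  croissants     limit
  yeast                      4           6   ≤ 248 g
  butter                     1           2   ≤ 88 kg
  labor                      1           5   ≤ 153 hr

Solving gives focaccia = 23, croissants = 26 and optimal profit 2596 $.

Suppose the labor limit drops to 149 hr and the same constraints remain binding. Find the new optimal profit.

At the optimum: yeast uses 248 of 248 (binding); butter uses 75 of 88 (slack = 13); labor uses 153 of 153 (binding).
Slack constraints have shadow price 0 (complementary slackness).
The binding rows give the dual system: 4·y_yeast + 1·y_labor = 36 and 6·y_yeast + 5·y_labor = 68.
Solving: y_yeast = 8, y_labor = 4.
Δz = y_labor·Δb = 4 × (-4) = -16, so new z* = 2596 − 16 = 2580.

2580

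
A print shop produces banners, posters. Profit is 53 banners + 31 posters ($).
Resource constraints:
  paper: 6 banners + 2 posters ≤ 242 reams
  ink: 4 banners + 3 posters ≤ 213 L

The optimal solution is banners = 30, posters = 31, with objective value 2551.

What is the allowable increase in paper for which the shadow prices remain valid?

Binding constraints: paper, ink. The basis is B = [[6,2],[4,3]] with det 10.
Per unit increase in paper, x* moves by d = (0.3, -0.4).
The basis stays optimal until posters reaches 0; allowable increase = 77.5 reams.

77.5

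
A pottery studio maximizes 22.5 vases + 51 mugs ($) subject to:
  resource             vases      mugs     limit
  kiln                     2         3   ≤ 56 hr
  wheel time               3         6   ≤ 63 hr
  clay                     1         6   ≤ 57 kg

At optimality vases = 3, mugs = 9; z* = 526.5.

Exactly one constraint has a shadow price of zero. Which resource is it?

kiln

kiln: 33/56 (slack 23)
wheel time: 63/63 (binding)
clay: 57/57 (binding)
By complementary slackness, a constraint with positive slack has shadow price 0 → kiln.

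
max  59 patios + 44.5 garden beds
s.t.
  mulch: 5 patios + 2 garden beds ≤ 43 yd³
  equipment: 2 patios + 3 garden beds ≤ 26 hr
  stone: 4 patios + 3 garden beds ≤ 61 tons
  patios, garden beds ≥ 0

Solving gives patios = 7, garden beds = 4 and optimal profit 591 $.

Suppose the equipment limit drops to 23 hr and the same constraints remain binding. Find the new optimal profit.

Binding: mulch and equipment. Non-binding: stone (21 unused).
Since stone is not tight, its dual is 0.
From A_Bᵀ y = c: 5·y_mulch + 2·y_equipment = 59; 2·y_mulch + 3·y_equipment = 44.5.
Solving: y_mulch = 8, y_equipment = 9.5.
Δz = y_equipment·Δb = 9.5 × (-3) = -28.5, so new z* = 591 − 28.5 = 562.5.

562.5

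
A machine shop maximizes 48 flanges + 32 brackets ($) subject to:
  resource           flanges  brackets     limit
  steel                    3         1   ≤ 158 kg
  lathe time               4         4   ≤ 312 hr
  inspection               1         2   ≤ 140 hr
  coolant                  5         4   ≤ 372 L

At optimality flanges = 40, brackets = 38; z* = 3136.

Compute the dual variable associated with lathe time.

At the optimum: steel uses 158 of 158 (binding); lathe time uses 312 of 312 (binding); inspection uses 116 of 140 (slack = 24); coolant uses 352 of 372 (slack = 20).
By complementary slackness, y = 0 for the non-binding constraints.
Dual feasibility on the basic columns requires 3·y_steel + 4·y_lathe time = 48, 1·y_steel + 4·y_lathe time = 32.
→ y_steel = 8 and y_lathe time = 6.
Shadow price of lathe time = 6.

6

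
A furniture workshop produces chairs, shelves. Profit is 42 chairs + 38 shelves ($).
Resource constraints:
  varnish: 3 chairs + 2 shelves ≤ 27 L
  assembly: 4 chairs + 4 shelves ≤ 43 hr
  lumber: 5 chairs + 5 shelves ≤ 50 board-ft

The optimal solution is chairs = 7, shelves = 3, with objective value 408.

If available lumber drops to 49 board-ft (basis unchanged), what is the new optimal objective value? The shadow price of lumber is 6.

Δb = -1, so new z* = 408 + (6)·(-1) = 408 − 6 = 402.

402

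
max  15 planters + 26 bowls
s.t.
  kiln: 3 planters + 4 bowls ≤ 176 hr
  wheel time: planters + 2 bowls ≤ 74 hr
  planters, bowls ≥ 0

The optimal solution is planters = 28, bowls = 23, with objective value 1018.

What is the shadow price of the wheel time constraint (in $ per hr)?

9

At the optimum: kiln uses 176 of 176 (binding); wheel time uses 74 of 74 (binding).
The binding rows give the dual system: 3·y_kiln + 1·y_wheel time = 15 and 4·y_kiln + 2·y_wheel time = 26.
Solving: y_kiln = 2, y_wheel time = 9.
Shadow price of wheel time = 9.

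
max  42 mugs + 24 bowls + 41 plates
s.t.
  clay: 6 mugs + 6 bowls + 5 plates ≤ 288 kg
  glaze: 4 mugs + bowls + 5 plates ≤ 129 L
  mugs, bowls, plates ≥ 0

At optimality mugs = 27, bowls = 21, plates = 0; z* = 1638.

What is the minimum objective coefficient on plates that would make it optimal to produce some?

45

Both clay and glaze are binding at x*.
The binding rows give the dual system: 6·y_clay + 4·y_glaze = 42 and 6·y_clay + 1·y_glaze = 24.
This yields shadow prices y_clay = 3, y_glaze = 6.
plates enters the basis when its profit ≥ yᵀa₃ = 3·5 + 6·5 = 45.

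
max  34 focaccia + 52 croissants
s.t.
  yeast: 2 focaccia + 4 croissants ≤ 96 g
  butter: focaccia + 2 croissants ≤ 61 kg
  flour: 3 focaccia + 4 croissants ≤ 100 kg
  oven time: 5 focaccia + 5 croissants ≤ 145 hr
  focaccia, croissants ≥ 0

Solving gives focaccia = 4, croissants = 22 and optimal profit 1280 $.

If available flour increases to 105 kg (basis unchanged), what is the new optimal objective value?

1320

Binding: yeast and flour. Non-binding: butter (13 unused), oven time (15 unused).
Since butter, oven time are not tight, their duals are 0.
From A_Bᵀ y = c: 2·y_yeast + 3·y_flour = 34; 4·y_yeast + 4·y_flour = 52.
This yields shadow prices y_yeast = 5, y_flour = 8.
Δz = y_flour·Δb = 8 × (5) = 40, so new z* = 1280 + 40 = 1320.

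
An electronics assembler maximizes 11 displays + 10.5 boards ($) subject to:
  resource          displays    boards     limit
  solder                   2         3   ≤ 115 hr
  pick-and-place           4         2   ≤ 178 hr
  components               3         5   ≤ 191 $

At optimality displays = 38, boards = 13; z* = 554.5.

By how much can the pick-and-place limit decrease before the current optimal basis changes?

Binding constraints: solder, pick-and-place. The basis is B = [[2,3],[4,2]] with det -8.
Per unit decrease in pick-and-place, x* moves by d = (-0.375, 0.25).
The basis stays optimal until components becomes binding; allowable decrease = 96 hr.

96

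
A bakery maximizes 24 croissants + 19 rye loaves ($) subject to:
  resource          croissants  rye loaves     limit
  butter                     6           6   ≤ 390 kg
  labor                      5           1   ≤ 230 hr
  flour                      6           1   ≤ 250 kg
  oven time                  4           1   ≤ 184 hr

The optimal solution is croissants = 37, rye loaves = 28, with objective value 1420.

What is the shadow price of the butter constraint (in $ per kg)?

Check each constraint at x*: butter 390/390 (tight); labor 213/230 (slack 17); flour 250/250 (tight); oven time 176/184 (slack 8).
Since labor, oven time are not tight, their duals are 0.
Dual feasibility on the basic columns requires 6·y_butter + 6·y_flour = 24, 6·y_butter + 1·y_flour = 19.
→ y_butter = 3 and y_flour = 1.
Shadow price of butter = 3.

3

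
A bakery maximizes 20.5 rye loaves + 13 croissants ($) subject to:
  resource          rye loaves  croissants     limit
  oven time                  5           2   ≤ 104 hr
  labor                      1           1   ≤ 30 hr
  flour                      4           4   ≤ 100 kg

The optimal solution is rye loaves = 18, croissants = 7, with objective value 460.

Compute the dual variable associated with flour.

2

Binding: oven time and flour. Non-binding: labor (5 unused).
Slack constraints have shadow price 0 (complementary slackness).
Dual feasibility on the basic columns requires 5·y_oven time + 4·y_flour = 20.5, 2·y_oven time + 4·y_flour = 13.
This yields shadow prices y_oven time = 2.5, y_flour = 2.
Shadow price of flour = 2.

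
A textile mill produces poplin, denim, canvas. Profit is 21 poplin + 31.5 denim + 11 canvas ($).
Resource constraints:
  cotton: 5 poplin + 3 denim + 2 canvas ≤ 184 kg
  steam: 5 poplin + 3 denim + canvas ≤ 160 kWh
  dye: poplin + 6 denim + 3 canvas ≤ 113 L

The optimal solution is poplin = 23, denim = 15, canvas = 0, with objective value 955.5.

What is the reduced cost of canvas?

Binding: steam and dye. Non-binding: cotton (24 unused).
By complementary slackness, y = 0 for the non-binding constraint.
The binding rows give the dual system: 5·y_steam + 1·y_dye = 21 and 3·y_steam + 6·y_dye = 31.5.
This yields shadow prices y_steam = 3.5, y_dye = 3.5.
Reduced cost of canvas: c₃ − yᵀa₃ = 11 − (3.5·1 + 3.5·3) = 11 − 14 = -3.

-3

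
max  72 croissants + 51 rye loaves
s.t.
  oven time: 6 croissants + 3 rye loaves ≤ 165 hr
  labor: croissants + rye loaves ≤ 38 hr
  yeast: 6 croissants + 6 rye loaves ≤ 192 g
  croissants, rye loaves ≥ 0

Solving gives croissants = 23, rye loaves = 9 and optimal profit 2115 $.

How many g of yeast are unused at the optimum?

0

yeast used = 6·23 + 6·9 = 192; slack = 192 − 192 = 0.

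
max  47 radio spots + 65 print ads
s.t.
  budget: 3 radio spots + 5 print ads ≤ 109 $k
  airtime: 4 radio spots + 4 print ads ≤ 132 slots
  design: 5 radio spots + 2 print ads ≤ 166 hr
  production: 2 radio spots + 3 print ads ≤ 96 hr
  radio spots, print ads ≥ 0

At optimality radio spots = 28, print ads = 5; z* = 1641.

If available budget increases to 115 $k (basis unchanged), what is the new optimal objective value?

At the optimum: budget uses 109 of 109 (binding); airtime uses 132 of 132 (binding); design uses 150 of 166 (slack = 16); production uses 71 of 96 (slack = 25).
By complementary slackness, y = 0 for the non-binding constraints.
From A_Bᵀ y = c: 3·y_budget + 4·y_airtime = 47; 5·y_budget + 4·y_airtime = 65.
Solving: y_budget = 9, y_airtime = 5.
Δz = y_budget·Δb = 9 × (6) = 54, so new z* = 1641 + 54 = 1695.

1695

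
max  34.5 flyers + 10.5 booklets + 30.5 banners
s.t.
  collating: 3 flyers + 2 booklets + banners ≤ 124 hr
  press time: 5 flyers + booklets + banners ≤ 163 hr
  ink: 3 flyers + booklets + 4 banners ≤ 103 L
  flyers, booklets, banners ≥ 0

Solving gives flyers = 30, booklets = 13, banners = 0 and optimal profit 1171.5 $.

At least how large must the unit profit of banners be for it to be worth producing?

At the optimum: collating uses 116 of 124 (slack = 8); press time uses 163 of 163 (binding); ink uses 103 of 103 (binding).
Since collating is not tight, its dual is 0.
Dual feasibility on the basic columns requires 5·y_press time + 3·y_ink = 34.5, 1·y_press time + 1·y_ink = 10.5.
This yields shadow prices y_press time = 1.5, y_ink = 9.
banners enters the basis when its profit ≥ yᵀa₃ = 1.5·1 + 9·4 = 37.5.

37.5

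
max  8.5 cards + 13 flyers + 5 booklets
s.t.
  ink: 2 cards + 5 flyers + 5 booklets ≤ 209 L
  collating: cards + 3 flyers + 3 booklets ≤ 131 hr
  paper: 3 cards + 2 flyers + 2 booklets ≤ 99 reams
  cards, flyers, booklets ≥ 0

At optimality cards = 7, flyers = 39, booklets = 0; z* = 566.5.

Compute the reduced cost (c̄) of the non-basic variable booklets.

-8

Binding: ink and paper. Non-binding: collating (7 unused).
By complementary slackness, y = 0 for the non-binding constraint.
The binding rows give the dual system: 2·y_ink + 3·y_paper = 8.5 and 5·y_ink + 2·y_paper = 13.
Solving: y_ink = 2, y_paper = 1.5.
Reduced cost of booklets: c₃ − yᵀa₃ = 5 − (2·5 + 1.5·2) = 5 − 13 = -8.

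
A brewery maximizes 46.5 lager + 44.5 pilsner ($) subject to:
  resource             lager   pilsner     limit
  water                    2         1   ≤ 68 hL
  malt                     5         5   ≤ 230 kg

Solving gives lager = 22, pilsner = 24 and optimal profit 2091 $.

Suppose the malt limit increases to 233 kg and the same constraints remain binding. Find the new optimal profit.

Both water and malt are binding at x*.
The binding rows give the dual system: 2·y_water + 5·y_malt = 46.5 and 1·y_water + 5·y_malt = 44.5.
This yields shadow prices y_water = 2, y_malt = 8.5.
Δz = y_malt·Δb = 8.5 × (3) = 25.5, so new z* = 2091 + 25.5 = 2116.5.

2116.5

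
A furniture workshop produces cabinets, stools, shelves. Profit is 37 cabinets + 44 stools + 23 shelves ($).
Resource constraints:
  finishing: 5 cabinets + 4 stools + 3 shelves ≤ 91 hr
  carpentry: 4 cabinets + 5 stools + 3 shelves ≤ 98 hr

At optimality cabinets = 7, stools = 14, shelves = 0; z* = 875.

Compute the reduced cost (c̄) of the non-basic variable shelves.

-4

Both finishing and carpentry are binding at x*.
The binding rows give the dual system: 5·y_finishing + 4·y_carpentry = 37 and 4·y_finishing + 5·y_carpentry = 44.
This yields shadow prices y_finishing = 1, y_carpentry = 8.
Reduced cost of shelves: c₃ − yᵀa₃ = 23 − (1·3 + 8·3) = 23 − 27 = -4.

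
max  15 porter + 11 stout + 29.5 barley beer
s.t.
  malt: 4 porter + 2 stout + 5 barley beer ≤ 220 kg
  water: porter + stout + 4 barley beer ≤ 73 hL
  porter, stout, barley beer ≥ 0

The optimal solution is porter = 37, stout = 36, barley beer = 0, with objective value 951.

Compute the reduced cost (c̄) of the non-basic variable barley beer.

-8.5

Both malt and water are binding at x*.
From A_Bᵀ y = c: 4·y_malt + 1·y_water = 15; 2·y_malt + 1·y_water = 11.
Solving: y_malt = 2, y_water = 7.
Reduced cost of barley beer: c₃ − yᵀa₃ = 29.5 − (2·5 + 7·4) = 29.5 − 38 = -8.5.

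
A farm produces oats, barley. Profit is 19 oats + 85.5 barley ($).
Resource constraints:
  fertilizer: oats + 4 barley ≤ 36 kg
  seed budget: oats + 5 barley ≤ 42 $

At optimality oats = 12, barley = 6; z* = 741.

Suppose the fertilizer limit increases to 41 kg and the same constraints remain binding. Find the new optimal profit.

788.5

Both fertilizer and seed budget are binding at x*.
Dual feasibility on the basic columns requires 1·y_fertilizer + 1·y_seed budget = 19, 4·y_fertilizer + 5·y_seed budget = 85.5.
This yields shadow prices y_fertilizer = 9.5, y_seed budget = 9.5.
Δz = y_fertilizer·Δb = 9.5 × (5) = 47.5, so new z* = 741 + 47.5 = 788.5.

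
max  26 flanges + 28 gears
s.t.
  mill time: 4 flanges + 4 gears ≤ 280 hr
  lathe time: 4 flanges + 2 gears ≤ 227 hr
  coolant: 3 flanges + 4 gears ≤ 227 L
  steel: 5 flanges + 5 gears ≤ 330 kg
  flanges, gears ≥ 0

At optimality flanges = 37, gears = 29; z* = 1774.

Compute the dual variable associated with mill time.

Binding: coolant and steel. Non-binding: mill time (16 unused), lathe time (21 unused).
By complementary slackness, y = 0 for the non-binding constraints.
The binding rows give the dual system: 3·y_coolant + 5·y_steel = 26 and 4·y_coolant + 5·y_steel = 28.
Solving: y_coolant = 2, y_steel = 4.
Shadow price of mill time = 0.

0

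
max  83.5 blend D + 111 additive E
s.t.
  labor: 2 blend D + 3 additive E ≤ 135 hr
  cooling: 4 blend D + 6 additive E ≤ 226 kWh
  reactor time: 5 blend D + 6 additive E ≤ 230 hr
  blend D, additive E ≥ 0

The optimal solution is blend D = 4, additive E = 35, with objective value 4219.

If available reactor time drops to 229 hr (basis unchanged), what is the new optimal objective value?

4209.5

Check each constraint at x*: labor 113/135 (slack 22); cooling 226/226 (tight); reactor time 230/230 (tight).
By complementary slackness, y = 0 for the non-binding constraint.
From A_Bᵀ y = c: 4·y_cooling + 5·y_reactor time = 83.5; 6·y_cooling + 6·y_reactor time = 111.
Solving: y_cooling = 9, y_reactor time = 9.5.
Δz = y_reactor time·Δb = 9.5 × (-1) = -9.5, so new z* = 4219 − 9.5 = 4209.5.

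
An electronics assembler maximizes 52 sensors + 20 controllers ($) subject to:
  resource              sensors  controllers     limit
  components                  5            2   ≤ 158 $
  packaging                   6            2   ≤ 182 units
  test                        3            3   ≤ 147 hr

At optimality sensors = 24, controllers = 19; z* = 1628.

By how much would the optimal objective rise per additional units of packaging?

2

Check each constraint at x*: components 158/158 (tight); packaging 182/182 (tight); test 129/147 (slack 18).
By complementary slackness, y = 0 for the non-binding constraint.
Dual feasibility on the basic columns requires 5·y_components + 6·y_packaging = 52, 2·y_components + 2·y_packaging = 20.
→ y_components = 8 and y_packaging = 2.
Shadow price of packaging = 2.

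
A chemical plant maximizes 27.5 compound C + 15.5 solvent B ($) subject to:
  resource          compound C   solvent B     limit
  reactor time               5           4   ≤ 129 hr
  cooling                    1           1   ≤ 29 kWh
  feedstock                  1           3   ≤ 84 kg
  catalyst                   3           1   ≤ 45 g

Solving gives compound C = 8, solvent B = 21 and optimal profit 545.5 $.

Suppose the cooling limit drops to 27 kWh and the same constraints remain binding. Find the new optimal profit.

At the optimum: reactor time uses 124 of 129 (slack = 5); cooling uses 29 of 29 (binding); feedstock uses 71 of 84 (slack = 13); catalyst uses 45 of 45 (binding).
Slack constraints have shadow price 0 (complementary slackness).
From A_Bᵀ y = c: 1·y_cooling + 3·y_catalyst = 27.5; 1·y_cooling + 1·y_catalyst = 15.5.
→ y_cooling = 9.5 and y_catalyst = 6.
Δz = y_cooling·Δb = 9.5 × (-2) = -19, so new z* = 545.5 − 19 = 526.5.

526.5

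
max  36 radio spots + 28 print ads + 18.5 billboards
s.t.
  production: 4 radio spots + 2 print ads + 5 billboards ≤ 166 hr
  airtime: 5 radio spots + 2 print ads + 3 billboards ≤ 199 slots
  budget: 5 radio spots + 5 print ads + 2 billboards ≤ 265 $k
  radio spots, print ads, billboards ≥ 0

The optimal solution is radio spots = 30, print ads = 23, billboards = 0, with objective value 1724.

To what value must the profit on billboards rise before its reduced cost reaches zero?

28

Check each constraint at x*: production 166/166 (tight); airtime 196/199 (slack 3); budget 265/265 (tight).
Slack constraints have shadow price 0 (complementary slackness).
From A_Bᵀ y = c: 4·y_production + 5·y_budget = 36; 2·y_production + 5·y_budget = 28.
Solving: y_production = 4, y_budget = 4.
billboards enters the basis when its profit ≥ yᵀa₃ = 4·5 + 4·2 = 28.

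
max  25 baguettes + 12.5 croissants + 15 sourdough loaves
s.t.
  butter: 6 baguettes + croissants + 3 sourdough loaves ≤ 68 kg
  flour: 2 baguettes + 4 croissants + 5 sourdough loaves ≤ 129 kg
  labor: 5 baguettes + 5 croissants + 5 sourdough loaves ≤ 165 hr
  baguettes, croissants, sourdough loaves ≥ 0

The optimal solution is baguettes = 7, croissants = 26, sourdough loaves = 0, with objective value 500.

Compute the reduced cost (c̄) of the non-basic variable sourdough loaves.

-2.5

Check each constraint at x*: butter 68/68 (tight); flour 118/129 (slack 11); labor 165/165 (tight).
Slack constraints have shadow price 0 (complementary slackness).
The binding rows give the dual system: 6·y_butter + 5·y_labor = 25 and 1·y_butter + 5·y_labor = 12.5.
→ y_butter = 2.5 and y_labor = 2.
Reduced cost of sourdough loaves: c₃ − yᵀa₃ = 15 − (2.5·3 + 2·5) = 15 − 17.5 = -2.5.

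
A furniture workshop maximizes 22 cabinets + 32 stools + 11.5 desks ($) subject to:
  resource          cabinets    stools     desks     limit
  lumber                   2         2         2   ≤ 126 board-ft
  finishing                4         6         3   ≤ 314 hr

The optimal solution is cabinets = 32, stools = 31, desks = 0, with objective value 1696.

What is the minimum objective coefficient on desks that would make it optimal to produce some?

17

Both lumber and finishing are binding at x*.
The binding rows give the dual system: 2·y_lumber + 4·y_finishing = 22 and 2·y_lumber + 6·y_finishing = 32.
This yields shadow prices y_lumber = 1, y_finishing = 5.
desks enters the basis when its profit ≥ yᵀa₃ = 1·2 + 5·3 = 17.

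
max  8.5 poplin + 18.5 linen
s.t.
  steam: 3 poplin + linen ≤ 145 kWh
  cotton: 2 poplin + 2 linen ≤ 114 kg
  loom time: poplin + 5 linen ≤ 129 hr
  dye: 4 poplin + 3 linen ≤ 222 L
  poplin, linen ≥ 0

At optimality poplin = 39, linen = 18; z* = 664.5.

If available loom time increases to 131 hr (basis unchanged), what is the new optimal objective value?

Check each constraint at x*: steam 135/145 (slack 10); cotton 114/114 (tight); loom time 129/129 (tight); dye 210/222 (slack 12).
By complementary slackness, y = 0 for the non-binding constraints.
From A_Bᵀ y = c: 2·y_cotton + 1·y_loom time = 8.5; 2·y_cotton + 5·y_loom time = 18.5.
→ y_cotton = 3 and y_loom time = 2.5.
Δz = y_loom time·Δb = 2.5 × (2) = 5, so new z* = 664.5 + 5 = 669.5.

669.5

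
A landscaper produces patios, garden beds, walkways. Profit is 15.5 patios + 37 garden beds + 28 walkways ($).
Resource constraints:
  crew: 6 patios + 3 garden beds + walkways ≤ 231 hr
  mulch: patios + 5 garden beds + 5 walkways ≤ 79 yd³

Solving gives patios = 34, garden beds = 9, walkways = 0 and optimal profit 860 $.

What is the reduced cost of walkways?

-6

Check each constraint at x*: crew 231/231 (tight); mulch 79/79 (tight).
From A_Bᵀ y = c: 6·y_crew + 1·y_mulch = 15.5; 3·y_crew + 5·y_mulch = 37.
Solving: y_crew = 1.5, y_mulch = 6.5.
Reduced cost of walkways: c₃ − yᵀa₃ = 28 − (1.5·1 + 6.5·5) = 28 − 34 = -6.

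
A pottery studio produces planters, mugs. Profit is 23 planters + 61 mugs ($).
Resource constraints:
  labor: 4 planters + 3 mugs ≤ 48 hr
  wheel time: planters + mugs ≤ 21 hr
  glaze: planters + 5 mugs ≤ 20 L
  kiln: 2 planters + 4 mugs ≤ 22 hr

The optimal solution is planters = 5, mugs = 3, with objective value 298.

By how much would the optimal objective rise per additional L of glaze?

Binding: glaze and kiln. Non-binding: labor (19 unused), wheel time (13 unused).
By complementary slackness, y = 0 for the non-binding constraints.
From A_Bᵀ y = c: 1·y_glaze + 2·y_kiln = 23; 5·y_glaze + 4·y_kiln = 61.
This yields shadow prices y_glaze = 5, y_kiln = 9.
Shadow price of glaze = 5.

5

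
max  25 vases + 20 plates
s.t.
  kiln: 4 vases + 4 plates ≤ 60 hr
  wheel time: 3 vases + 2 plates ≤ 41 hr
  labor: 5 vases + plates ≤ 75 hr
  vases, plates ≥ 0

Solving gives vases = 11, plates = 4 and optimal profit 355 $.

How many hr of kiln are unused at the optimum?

0

kiln used = 4·11 + 4·4 = 60; slack = 60 − 60 = 0.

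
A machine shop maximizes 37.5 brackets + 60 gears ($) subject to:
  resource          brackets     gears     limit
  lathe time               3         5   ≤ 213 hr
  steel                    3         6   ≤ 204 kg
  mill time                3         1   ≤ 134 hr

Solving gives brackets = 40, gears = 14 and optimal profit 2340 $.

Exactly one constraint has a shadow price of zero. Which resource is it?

lathe time: 190/213 (slack 23)
steel: 204/204 (binding)
mill time: 134/134 (binding)
By complementary slackness, a constraint with positive slack has shadow price 0 → lathe time.

lathe time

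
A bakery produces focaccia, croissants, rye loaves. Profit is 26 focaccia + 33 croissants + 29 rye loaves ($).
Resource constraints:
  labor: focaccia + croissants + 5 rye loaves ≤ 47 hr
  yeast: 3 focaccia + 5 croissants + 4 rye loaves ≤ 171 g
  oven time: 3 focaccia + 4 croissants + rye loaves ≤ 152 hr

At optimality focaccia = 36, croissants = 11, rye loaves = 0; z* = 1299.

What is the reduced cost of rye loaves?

-3

Check each constraint at x*: labor 47/47 (tight); yeast 163/171 (slack 8); oven time 152/152 (tight).
Slack constraints have shadow price 0 (complementary slackness).
The binding rows give the dual system: 1·y_labor + 3·y_oven time = 26 and 1·y_labor + 4·y_oven time = 33.
→ y_labor = 5 and y_oven time = 7.
Reduced cost of rye loaves: c₃ − yᵀa₃ = 29 − (5·5 + 7·1) = 29 − 32 = -3.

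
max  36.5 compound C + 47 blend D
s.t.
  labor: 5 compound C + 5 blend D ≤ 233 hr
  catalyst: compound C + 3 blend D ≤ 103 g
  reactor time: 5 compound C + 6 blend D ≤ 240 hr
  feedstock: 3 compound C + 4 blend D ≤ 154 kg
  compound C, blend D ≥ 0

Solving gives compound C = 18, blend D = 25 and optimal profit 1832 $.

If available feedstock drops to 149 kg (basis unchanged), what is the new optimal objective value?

1792

Binding: reactor time and feedstock. Non-binding: labor (18 unused), catalyst (10 unused).
Since labor, catalyst are not tight, their duals are 0.
Dual feasibility on the basic columns requires 5·y_reactor time + 3·y_feedstock = 36.5, 6·y_reactor time + 4·y_feedstock = 47.
Solving: y_reactor time = 2.5, y_feedstock = 8.
Δz = y_feedstock·Δb = 8 × (-5) = -40, so new z* = 1832 − 40 = 1792.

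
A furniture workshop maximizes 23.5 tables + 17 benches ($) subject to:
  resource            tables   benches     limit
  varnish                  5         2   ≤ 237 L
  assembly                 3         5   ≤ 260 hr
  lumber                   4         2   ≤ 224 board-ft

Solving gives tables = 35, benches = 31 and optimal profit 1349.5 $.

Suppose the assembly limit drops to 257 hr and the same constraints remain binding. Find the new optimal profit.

Check each constraint at x*: varnish 237/237 (tight); assembly 260/260 (tight); lumber 202/224 (slack 22).
By complementary slackness, y = 0 for the non-binding constraint.
From A_Bᵀ y = c: 5·y_varnish + 3·y_assembly = 23.5; 2·y_varnish + 5·y_assembly = 17.
Solving: y_varnish = 3.5, y_assembly = 2.
Δz = y_assembly·Δb = 2 × (-3) = -6, so new z* = 1349.5 − 6 = 1343.5.

1343.5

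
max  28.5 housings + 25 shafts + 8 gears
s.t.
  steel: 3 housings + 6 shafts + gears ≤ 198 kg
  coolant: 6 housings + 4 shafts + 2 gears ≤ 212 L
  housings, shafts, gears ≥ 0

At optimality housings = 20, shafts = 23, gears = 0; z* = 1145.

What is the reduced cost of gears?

Check each constraint at x*: steel 198/198 (tight); coolant 212/212 (tight).
The binding rows give the dual system: 3·y_steel + 6·y_coolant = 28.5 and 6·y_steel + 4·y_coolant = 25.
→ y_steel = 1.5 and y_coolant = 4.
Reduced cost of gears: c₃ − yᵀa₃ = 8 − (1.5·1 + 4·2) = 8 − 9.5 = -1.5.

-1.5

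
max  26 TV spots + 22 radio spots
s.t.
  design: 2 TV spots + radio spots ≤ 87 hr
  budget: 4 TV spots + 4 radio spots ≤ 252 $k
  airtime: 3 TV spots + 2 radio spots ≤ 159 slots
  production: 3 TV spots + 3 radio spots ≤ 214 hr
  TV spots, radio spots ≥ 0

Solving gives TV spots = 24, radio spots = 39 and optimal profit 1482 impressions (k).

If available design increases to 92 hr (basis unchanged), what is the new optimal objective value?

At the optimum: design uses 87 of 87 (binding); budget uses 252 of 252 (binding); airtime uses 150 of 159 (slack = 9); production uses 189 of 214 (slack = 25).
Slack constraints have shadow price 0 (complementary slackness).
Dual feasibility on the basic columns requires 2·y_design + 4·y_budget = 26, 1·y_design + 4·y_budget = 22.
This yields shadow prices y_design = 4, y_budget = 4.5.
Δz = y_design·Δb = 4 × (5) = 20, so new z* = 1482 + 20 = 1502.

1502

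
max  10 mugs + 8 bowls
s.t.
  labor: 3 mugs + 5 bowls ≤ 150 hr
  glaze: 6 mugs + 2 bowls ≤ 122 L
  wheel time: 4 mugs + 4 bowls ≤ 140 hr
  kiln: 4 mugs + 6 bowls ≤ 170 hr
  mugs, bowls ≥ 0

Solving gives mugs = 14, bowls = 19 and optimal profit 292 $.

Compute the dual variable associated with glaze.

At the optimum: labor uses 137 of 150 (slack = 13); glaze uses 122 of 122 (binding); wheel time uses 132 of 140 (slack = 8); kiln uses 170 of 170 (binding).
Slack constraints have shadow price 0 (complementary slackness).
The binding rows give the dual system: 6·y_glaze + 4·y_kiln = 10 and 2·y_glaze + 6·y_kiln = 8.
→ y_glaze = 1 and y_kiln = 1.
Shadow price of glaze = 1.

1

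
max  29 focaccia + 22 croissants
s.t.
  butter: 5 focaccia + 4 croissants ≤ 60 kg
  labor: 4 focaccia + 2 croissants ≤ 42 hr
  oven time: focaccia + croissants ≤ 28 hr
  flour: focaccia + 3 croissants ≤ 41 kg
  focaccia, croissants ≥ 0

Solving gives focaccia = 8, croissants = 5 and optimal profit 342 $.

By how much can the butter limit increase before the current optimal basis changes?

10.8

Binding constraints: butter, labor. The basis is B = [[5,4],[4,2]] with det -6.
Per unit increase in butter, x* moves by d = (-0.3333, 0.6667).
The basis stays optimal until flour becomes binding; allowable increase = 10.8 kg.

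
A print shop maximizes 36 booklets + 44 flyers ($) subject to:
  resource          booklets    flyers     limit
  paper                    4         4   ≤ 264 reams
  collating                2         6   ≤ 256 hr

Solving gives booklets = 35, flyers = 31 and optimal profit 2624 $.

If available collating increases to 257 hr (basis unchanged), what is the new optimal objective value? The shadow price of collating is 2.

Δb = 1, so new z* = 2624 + (2)·(1) = 2624 + 2 = 2626.

2626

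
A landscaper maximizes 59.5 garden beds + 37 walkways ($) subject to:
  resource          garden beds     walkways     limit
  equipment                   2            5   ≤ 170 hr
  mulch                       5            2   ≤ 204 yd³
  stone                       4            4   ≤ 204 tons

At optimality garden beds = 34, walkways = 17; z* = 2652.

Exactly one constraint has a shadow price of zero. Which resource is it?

equipment

equipment: 153/170 (slack 17)
mulch: 204/204 (binding)
stone: 204/204 (binding)
By complementary slackness, a constraint with positive slack has shadow price 0 → equipment.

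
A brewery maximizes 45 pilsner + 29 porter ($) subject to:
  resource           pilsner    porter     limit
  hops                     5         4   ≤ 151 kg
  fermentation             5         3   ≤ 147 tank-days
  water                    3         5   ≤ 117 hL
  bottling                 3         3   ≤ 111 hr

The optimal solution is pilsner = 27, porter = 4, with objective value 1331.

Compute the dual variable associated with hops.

Check each constraint at x*: hops 151/151 (tight); fermentation 147/147 (tight); water 101/117 (slack 16); bottling 93/111 (slack 18).
By complementary slackness, y = 0 for the non-binding constraints.
The binding rows give the dual system: 5·y_hops + 5·y_fermentation = 45 and 4·y_hops + 3·y_fermentation = 29.
This yields shadow prices y_hops = 2, y_fermentation = 7.
Shadow price of hops = 2.

2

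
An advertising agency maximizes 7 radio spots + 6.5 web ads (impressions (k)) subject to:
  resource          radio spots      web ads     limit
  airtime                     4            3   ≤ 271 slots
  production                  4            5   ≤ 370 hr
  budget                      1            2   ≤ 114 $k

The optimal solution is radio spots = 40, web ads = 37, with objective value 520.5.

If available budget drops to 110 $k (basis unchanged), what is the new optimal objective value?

516.5

Binding: airtime and budget. Non-binding: production (25 unused).
By complementary slackness, y = 0 for the non-binding constraint.
Dual feasibility on the basic columns requires 4·y_airtime + 1·y_budget = 7, 3·y_airtime + 2·y_budget = 6.5.
Solving: y_airtime = 1.5, y_budget = 1.
Δz = y_budget·Δb = 1 × (-4) = -4, so new z* = 520.5 − 4 = 516.5.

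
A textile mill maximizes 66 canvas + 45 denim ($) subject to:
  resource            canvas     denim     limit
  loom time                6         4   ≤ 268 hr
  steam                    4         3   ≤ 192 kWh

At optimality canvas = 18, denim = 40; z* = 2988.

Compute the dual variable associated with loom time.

At the optimum: loom time uses 268 of 268 (binding); steam uses 192 of 192 (binding).
Dual feasibility on the basic columns requires 6·y_loom time + 4·y_steam = 66, 4·y_loom time + 3·y_steam = 45.
Solving: y_loom time = 9, y_steam = 3.
Shadow price of loom time = 9.

9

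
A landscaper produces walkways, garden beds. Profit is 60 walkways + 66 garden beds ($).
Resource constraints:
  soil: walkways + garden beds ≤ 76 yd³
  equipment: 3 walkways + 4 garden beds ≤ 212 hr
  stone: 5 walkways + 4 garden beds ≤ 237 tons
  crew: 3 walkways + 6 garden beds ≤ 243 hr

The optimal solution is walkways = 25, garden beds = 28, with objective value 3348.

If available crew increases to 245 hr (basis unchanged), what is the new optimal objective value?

Check each constraint at x*: soil 53/76 (slack 23); equipment 187/212 (slack 25); stone 237/237 (tight); crew 243/243 (tight).
Slack constraints have shadow price 0 (complementary slackness).
The binding rows give the dual system: 5·y_stone + 3·y_crew = 60 and 4·y_stone + 6·y_crew = 66.
This yields shadow prices y_stone = 9, y_crew = 5.
Δz = y_crew·Δb = 5 × (2) = 10, so new z* = 3348 + 10 = 3358.

3358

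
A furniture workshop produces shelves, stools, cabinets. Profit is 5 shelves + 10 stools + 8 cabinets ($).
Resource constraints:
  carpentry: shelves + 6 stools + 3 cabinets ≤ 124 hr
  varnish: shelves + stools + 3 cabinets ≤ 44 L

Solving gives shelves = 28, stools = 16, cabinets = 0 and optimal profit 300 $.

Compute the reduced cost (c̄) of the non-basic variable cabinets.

At the optimum: carpentry uses 124 of 124 (binding); varnish uses 44 of 44 (binding).
The binding rows give the dual system: 1·y_carpentry + 1·y_varnish = 5 and 6·y_carpentry + 1·y_varnish = 10.
Solving: y_carpentry = 1, y_varnish = 4.
Reduced cost of cabinets: c₃ − yᵀa₃ = 8 − (1·3 + 4·3) = 8 − 15 = -7.

-7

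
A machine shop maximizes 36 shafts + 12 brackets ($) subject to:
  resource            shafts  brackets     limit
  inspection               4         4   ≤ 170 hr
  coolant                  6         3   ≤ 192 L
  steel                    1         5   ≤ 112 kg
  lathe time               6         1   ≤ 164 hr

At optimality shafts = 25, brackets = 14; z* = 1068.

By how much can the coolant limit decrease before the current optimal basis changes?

Binding constraints: coolant, lathe time. The basis is B = [[6,3],[6,1]] with det -12.
Per unit decrease in coolant, x* moves by d = (0.0833, -0.5).
The basis stays optimal until brackets reaches 0; allowable decrease = 28 L.

28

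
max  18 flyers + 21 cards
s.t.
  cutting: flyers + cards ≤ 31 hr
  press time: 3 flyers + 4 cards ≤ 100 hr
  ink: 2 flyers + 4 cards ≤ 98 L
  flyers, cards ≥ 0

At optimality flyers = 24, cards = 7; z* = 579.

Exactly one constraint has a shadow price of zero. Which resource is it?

cutting: 31/31 (binding)
press time: 100/100 (binding)
ink: 76/98 (slack 22)
By complementary slackness, a constraint with positive slack has shadow price 0 → ink.

ink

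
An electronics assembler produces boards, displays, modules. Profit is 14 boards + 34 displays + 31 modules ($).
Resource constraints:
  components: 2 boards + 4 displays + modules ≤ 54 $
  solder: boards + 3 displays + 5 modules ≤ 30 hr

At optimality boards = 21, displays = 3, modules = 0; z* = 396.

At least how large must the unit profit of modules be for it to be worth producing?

34

At the optimum: components uses 54 of 54 (binding); solder uses 30 of 30 (binding).
From A_Bᵀ y = c: 2·y_components + 1·y_solder = 14; 4·y_components + 3·y_solder = 34.
→ y_components = 4 and y_solder = 6.
modules enters the basis when its profit ≥ yᵀa₃ = 4·1 + 6·5 = 34.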